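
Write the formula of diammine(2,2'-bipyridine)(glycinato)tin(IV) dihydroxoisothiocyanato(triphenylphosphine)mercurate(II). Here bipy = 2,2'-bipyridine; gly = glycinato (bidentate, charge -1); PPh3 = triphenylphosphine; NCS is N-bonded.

Cation [Sn…]: ligand charges -1, Sn(IV) ⇒ ion charge 3+.
Anion [Hg…]: ligand charges -3, Hg(II) ⇒ ion charge 1−.

[Sn(bipy)(gly)(NH3)2][Hg(NCS)(OH)2(PPh3)]3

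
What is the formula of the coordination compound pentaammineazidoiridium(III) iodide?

[Ir(N3)(NH3)5]I2

Ligands: 5 ammine (NH3, neutral), 1 azido (N3, -1). Ligand charge sum = -1.
With Ir in oxidation state +3, the complex ion is [Ir...]^2+.
Charge balance with iodide (-1) requires 1 complex ion per 2 iodide.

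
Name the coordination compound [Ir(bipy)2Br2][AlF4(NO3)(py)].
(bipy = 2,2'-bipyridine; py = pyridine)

Both ions are complex: the cation is named first with the plain metal name, the anion second with the -ate form; each ion's ligands are alphabetised independently.
Aluminium is always +3 in its complexes; the anion's ligand charges sum to -5, so the complex anion is 2−.
A 1:1 salt means the cation carries the equal and opposite charge, 2+.
Cation: ligand charges sum to -2; for the ion to be 2+, Ir = +4.

bis(2,2'-bipyridine)dibromoiridium(IV) tetrafluoronitrato(pyridine)aluminate(III)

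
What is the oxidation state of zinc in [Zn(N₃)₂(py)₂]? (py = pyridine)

+2

No counter-ion: the bracketed complex is neutral.
Ligand charges: 2×N3 = -2; 2×py neutral; sum -2.
Zn + (-2) = 0 ⇒ Zn is +2.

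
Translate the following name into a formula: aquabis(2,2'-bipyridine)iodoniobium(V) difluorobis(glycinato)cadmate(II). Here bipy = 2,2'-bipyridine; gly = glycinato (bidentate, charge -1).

[Nb(bipy)2(H2O)I][CdF2(gly)2]2

Cation [Nb…]: ligand charges -1, Nb(V) ⇒ ion charge 4+.
Anion [Cd…]: ligand charges -4, Cd(II) ⇒ ion charge 2−.
One 4+ cation requires 2 of the 2− anion.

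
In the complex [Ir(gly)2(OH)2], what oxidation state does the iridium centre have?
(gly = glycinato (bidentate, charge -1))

No counter-ion: the bracketed complex is neutral.
Ligand charges: 2×OH = -2; 2×gly = -2; sum -4.
Ir + (-4) = 0 ⇒ Ir is +4.

+4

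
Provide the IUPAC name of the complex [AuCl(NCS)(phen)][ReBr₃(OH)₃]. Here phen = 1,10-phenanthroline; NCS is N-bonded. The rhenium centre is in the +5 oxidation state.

Re is given as +5; the anion's ligand charges sum to -6, so the complex anion is 1−.
A 1:1 salt means the cation carries the equal and opposite charge, 1+.
Cation: ligand charges sum to -2; for the ion to be 1+, Au = +3.

chloroisothiocyanato(1,10-phenanthroline)gold(III) tribromotrihydroxorhenate(V)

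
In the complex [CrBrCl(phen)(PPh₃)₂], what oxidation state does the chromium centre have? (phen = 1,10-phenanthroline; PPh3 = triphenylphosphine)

No counter-ion: the bracketed complex is neutral.
Ligand charges: 1×Br = -1; 1×phen neutral; 1×Cl = -1; 2×PPh3 neutral; sum -2.
Cr + (-2) = 0 ⇒ Cr is +2.

+2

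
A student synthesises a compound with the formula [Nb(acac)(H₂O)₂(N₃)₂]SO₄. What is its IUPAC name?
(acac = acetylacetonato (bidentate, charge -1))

The 1 sulfate counter-ion carries a total charge of -2, so each complex ion is 2+.
Ligand charges: 1×acetylacetonato (-1 each), 2×aqua (neutral), 2×azido (-1 each); total -3. So Nb + (-3) = 2+, giving Nb = +5.
Ligands are named alphabetically: acetylacetonato before aqua before azido.

(acetylacetonato)diaquadiazidoniobium(V) sulfate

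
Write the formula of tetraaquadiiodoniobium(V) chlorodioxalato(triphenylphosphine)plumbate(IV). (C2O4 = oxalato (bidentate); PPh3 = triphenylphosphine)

[Nb(H2O)4I2][Pb(C2O4)2Cl(PPh3)]3

Cation [Nb…]: ligand charges -2, Nb(V) ⇒ ion charge 3+.
Anion [Pb…]: ligand charges -5, Pb(IV) ⇒ ion charge 1−.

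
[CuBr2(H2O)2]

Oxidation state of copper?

+2

No counter-ion: the bracketed complex is neutral.
Ligand charges: 2×H2O neutral; 2×Br = -2; sum -2.
Cu + (-2) = 0 ⇒ Cu is +2.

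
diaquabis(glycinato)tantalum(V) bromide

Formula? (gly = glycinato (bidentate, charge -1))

Ligands: 2 aqua (H2O, neutral), 2 glycinato (gly, -1). Ligand charge sum = -2.
Charge balance with bromide (-1) requires 1 complex ion per 3 bromide.

[Ta(gly)2(H2O)2]Br3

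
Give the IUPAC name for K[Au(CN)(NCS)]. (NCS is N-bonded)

The 1 potassium counter-ion carries a total charge of +1, so each complex ion is 1−.
Ligand charges: 1×isothiocyanato (-1 each), 1×cyano (-1 each); total -2. So Au + (-2) = 1−, giving Au = +1.
Ligands are named alphabetically: cyano before isothiocyanato.
The complex ion is anionic, so gold takes the -ate form aurate(I).

potassium cyanoisothiocyanatoaurate(I)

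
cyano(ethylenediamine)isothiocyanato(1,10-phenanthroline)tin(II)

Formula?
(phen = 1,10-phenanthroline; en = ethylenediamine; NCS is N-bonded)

[Sn(CN)(en)(NCS)(phen)]

Ligands: 1 1,10-phenanthroline (phen, neutral), 1 ethylenediamine (en, neutral), 1 cyano (CN, -1), 1 isothiocyanato (NCS, -1). Ligand charge sum = -2.
With Sn in oxidation state +2, the complex ion is [Sn...].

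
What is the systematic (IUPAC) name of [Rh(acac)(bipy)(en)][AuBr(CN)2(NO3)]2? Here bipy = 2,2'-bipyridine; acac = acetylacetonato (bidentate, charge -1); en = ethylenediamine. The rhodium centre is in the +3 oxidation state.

(acetylacetonato)(2,2'-bipyridine)(ethylenediamine)rhodium(III) bromodicyanonitratoaurate(III)

Both ions are complex: the cation is named first with the plain metal name, the anion second with the -ate form; each ion's ligands are alphabetised independently.
Rh is given as +3; the cation's ligand charges sum to -1, so the complex cation is 2+.
With 2 anions per cation, each anion must be 2/2 = 1−.
Anion: ligand charges sum to -4; for the ion to be 1−, Au = +3.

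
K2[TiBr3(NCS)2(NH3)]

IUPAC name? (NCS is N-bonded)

potassium amminetribromodiisothiocyanatotitanate(III)

The 2 potassium counter-ions carry a total charge of +2, so each complex ion is 2−.
Ligand charges: 3×bromo (-1 each), 2×isothiocyanato (-1 each), 1×ammine (neutral); total -5. So Ti + (-5) = 2−, giving Ti = +3.
Ligands are named alphabetically: ammine before bromo before isothiocyanato.
The complex ion is anionic, so titanium takes the -ate form titanate(III).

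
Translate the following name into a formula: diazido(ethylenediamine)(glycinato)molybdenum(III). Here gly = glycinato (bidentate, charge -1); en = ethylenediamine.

[Mo(en)(gly)(N3)2]

Ligands: 1 glycinato (gly, -1), 2 azido (N3, -1), 1 ethylenediamine (en, neutral). Ligand charge sum = -3.
With Mo in oxidation state +3, the complex ion is [Mo...].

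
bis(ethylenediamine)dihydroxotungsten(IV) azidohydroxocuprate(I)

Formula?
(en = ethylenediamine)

[W(en)2(OH)2][Cu(N3)(OH)]2

Cation [W…]: ligand charges -2, W(IV) ⇒ ion charge 2+.
Anion [Cu…]: ligand charges -2, Cu(I) ⇒ ion charge 1−.
One 2+ cation requires 2 of the 1− anion.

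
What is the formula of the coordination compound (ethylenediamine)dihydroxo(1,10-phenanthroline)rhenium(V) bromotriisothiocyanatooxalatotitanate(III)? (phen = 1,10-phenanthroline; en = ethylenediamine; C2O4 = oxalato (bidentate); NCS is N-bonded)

Cation [Re…]: ligand charges -2, Re(V) ⇒ ion charge 3+.
Anion [Ti…]: ligand charges -6, Ti(III) ⇒ ion charge 3−.
One 3+ cation balances one 3− anion.

[Re(en)(OH)2(phen)][TiBr(C2O4)(NCS)3]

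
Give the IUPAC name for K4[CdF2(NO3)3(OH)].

The 4 potassium counter-ions carry a total charge of +4, so each complex ion is 4−.
Ligand charges: 1×hydroxo (-1 each), 2×fluoro (-1 each), 3×nitrato (-1 each); total -6. So Cd + (-6) = 4−, giving Cd = +2.
The complex ion is anionic, so cadmium takes the -ate form cadmate(II).

potassium difluorohydroxotrinitratocadmate(II)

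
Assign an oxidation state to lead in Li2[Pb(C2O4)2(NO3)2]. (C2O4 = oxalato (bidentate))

+4

2 lithium outside the brackets (+1 each) → the complex ion is 2−.
Ligand charges: 2×NO3 = -2; 2×C2O4 = -4; sum -6.
Pb + (-6) = 2− ⇒ Pb is +4.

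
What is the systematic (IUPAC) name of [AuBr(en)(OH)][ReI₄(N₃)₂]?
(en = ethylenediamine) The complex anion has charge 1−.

The complex anion is given as 1−; its ligand charges sum to -6, so Re = +5.
A 1:1 salt means the cation carries the equal and opposite charge, 1+.
Cation: ligand charges sum to -2; for the ion to be 1+, Au = +3.

bromo(ethylenediamine)hydroxogold(III) diazidotetraiodorhenate(V)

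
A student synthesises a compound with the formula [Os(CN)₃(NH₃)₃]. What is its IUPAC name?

There is no counter-ion, so the complex is neutral overall.
Ligand charges: 3×ammine (neutral), 3×cyano (-1 each); total -3. So Os + (-3) = 0, giving Os = +3.
Ligands are named alphabetically: ammine before cyano.

triamminetricyanoosmium(III)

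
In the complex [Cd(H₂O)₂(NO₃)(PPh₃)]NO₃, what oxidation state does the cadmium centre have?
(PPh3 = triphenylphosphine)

1 nitrate outside the brackets (-1 each) → the complex ion is 1+.
Ligand charges: 2×H2O neutral; 1×PPh3 neutral; 1×NO3 = -1; sum -1.
Cd + (-1) = 1+ ⇒ Cd is +2.

+2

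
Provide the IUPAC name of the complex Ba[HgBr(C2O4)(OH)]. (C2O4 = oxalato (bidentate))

The 1 barium counter-ion carries a total charge of +2, so each complex ion is 2−.
Ligand charges: 1×hydroxo (-1 each), 1×bromo (-1 each), 1×oxalato (-2 each); total -4. So Hg + (-4) = 2−, giving Hg = +2.
Ligands are named alphabetically: bromo before hydroxo before oxalato.
The complex ion is anionic, so mercury takes the -ate form mercurate(II).

barium bromohydroxooxalatomercurate(II)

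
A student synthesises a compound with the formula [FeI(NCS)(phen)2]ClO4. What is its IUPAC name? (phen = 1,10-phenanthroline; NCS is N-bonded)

The 1 perchlorate counter-ion carries a total charge of -1, so each complex ion is 1+.
Ligand charges: 2×1,10-phenanthroline (neutral), 1×isothiocyanato (-1 each), 1×iodo (-1 each); total -2. So Fe + (-2) = 1+, giving Fe = +3.
Ligands are named alphabetically: iodo before isothiocyanato before phenanthroline.

iodoisothiocyanatobis(1,10-phenanthroline)iron(III) perchlorate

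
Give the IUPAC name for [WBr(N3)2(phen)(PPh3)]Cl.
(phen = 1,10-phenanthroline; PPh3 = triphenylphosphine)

The 1 chloride counter-ion carries a total charge of -1, so each complex ion is 1+.
Ligand charges: 1×1,10-phenanthroline (neutral), 2×azido (-1 each), 1×bromo (-1 each), 1×triphenylphosphine (neutral); total -3. So W + (-3) = 1+, giving W = +4.
Ligands are named alphabetically: azido before bromo before phenanthroline before triphenylphosphine.

diazidobromo(1,10-phenanthroline)(triphenylphosphine)tungsten(IV) chloride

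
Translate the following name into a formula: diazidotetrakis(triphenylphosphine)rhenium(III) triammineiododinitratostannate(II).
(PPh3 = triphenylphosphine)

Cation [Re…]: ligand charges -2, Re(III) ⇒ ion charge 1+.
Anion [Sn…]: ligand charges -3, Sn(II) ⇒ ion charge 1−.

[Re(N3)2(PPh3)4][SnI(NH3)3(NO3)2]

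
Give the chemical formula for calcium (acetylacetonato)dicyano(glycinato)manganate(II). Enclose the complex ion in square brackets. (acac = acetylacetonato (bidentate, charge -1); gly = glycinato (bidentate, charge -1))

Ligands: 2 cyano (CN, -1), 1 acetylacetonato (acac, -1), 1 glycinato (gly, -1). Ligand charge sum = -4.
With Mn in oxidation state +2, the complex ion is [Mn...]^2−.
Charge balance with calcium (+2) requires 1 complex ion per 1 calcium.

Ca[Mn(acac)(CN)2(gly)]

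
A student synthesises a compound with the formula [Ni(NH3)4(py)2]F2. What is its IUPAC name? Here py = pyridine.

The 2 fluoride counter-ions carry a total charge of -2, so each complex ion is 2+.
Ligand charges: 4×ammine (neutral), 2×pyridine (neutral); total 0. So Ni + (0) = 2+, giving Ni = +2.
Ligands are named alphabetically: ammine before pyridine.

tetraamminebis(pyridine)nickel(II) fluoride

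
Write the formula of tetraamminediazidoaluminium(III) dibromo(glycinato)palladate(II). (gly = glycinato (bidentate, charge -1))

Cation [Al…]: ligand charges -2, Al(III) ⇒ ion charge 1+.
Anion [Pd…]: ligand charges -3, Pd(II) ⇒ ion charge 1−.

[Al(N3)2(NH3)4][PdBr2(gly)]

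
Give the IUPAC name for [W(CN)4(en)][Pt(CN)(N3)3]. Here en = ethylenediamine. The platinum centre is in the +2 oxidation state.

tetracyano(ethylenediamine)tungsten(VI) triazidocyanoplatinate(II)

Both ions are complex: the cation is named first with the plain metal name, the anion second with the -ate form; each ion's ligands are alphabetised independently.
Pt is given as +2; the anion's ligand charges sum to -4, so the complex anion is 2−.
A 1:1 salt means the cation carries the equal and opposite charge, 2+.
Cation: ligand charges sum to -4; for the ion to be 2+, W = +6.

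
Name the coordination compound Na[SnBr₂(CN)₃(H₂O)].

The 1 sodium counter-ion carries a total charge of +1, so each complex ion is 1−.
Ligand charges: 3×cyano (-1 each), 2×bromo (-1 each), 1×aqua (neutral); total -5. So Sn + (-5) = 1−, giving Sn = +4.
The complex ion is anionic, so tin takes the -ate form stannate(IV).

sodium aquadibromotricyanostannate(IV)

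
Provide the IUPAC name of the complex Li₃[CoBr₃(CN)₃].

The 3 lithium counter-ions carry a total charge of +3, so each complex ion is 3−.
Ligand charges: 3×cyano (-1 each), 3×bromo (-1 each); total -6. So Co + (-6) = 3−, giving Co = +3.
Ligands are named alphabetically: bromo before cyano.
The complex ion is anionic, so cobalt takes the -ate form cobaltate(III).

lithium tribromotricyanocobaltate(III)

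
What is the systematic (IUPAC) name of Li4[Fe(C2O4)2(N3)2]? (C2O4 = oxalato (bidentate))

The 4 lithium counter-ions carry a total charge of +4, so each complex ion is 4−.
Ligand charges: 2×azido (-1 each), 2×oxalato (-2 each); total -6. So Fe + (-6) = 4−, giving Fe = +2.
The complex ion is anionic, so iron takes the -ate form ferrate(II).

lithium diazidodioxalatoferrate(II)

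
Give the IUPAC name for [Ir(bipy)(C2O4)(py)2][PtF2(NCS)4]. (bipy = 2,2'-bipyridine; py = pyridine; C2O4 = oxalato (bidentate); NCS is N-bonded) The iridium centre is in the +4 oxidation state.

(2,2'-bipyridine)oxalatobis(pyridine)iridium(IV) difluorotetraisothiocyanatoplatinate(IV)

Both ions are complex: the cation is named first with the plain metal name, the anion second with the -ate form; each ion's ligands are alphabetised independently.
Ir is given as +4; the cation's ligand charges sum to -2, so the complex cation is 2+.
A 1:1 salt means the anion carries the equal and opposite charge, 2−.
Anion: ligand charges sum to -6; for the ion to be 2−, Pt = +4.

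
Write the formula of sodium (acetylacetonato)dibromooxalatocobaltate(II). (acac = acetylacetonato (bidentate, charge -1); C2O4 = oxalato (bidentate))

Ligands: 1 acetylacetonato (acac, -1), 2 bromo (Br, -1), 1 oxalato (C2O4, -2). Ligand charge sum = -5.
Charge balance with sodium (+1) requires 1 complex ion per 3 sodium.

Na3[Co(acac)Br2(C2O4)]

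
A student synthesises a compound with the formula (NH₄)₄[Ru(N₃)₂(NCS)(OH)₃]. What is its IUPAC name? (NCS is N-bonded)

ammonium diazidotrihydroxoisothiocyanatoruthenate(II)

The 4 ammonium counter-ions carry a total charge of +4, so each complex ion is 4−.
Ligand charges: 1×isothiocyanato (-1 each), 2×azido (-1 each), 3×hydroxo (-1 each); total -6. So Ru + (-6) = 4−, giving Ru = +2.
The complex ion is anionic, so ruthenium takes the -ate form ruthenate(II).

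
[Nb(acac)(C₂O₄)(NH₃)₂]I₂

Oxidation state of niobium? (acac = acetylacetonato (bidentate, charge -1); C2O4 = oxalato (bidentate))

+5

2 iodide outside the brackets (-1 each) → the complex ion is 2+.
Ligand charges: 2×NH3 neutral; 1×acac = -1; 1×C2O4 = -2; sum -3.
Nb + (-3) = 2+ ⇒ Nb is +5.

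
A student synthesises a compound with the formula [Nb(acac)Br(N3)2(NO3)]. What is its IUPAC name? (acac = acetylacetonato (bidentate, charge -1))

There is no counter-ion, so the complex is neutral overall.
Ligand charges: 1×nitrato (-1 each), 1×acetylacetonato (-1 each), 1×bromo (-1 each), 2×azido (-1 each); total -5. So Nb + (-5) = 0, giving Nb = +5.
Ligands are named alphabetically: acetylacetonato before azido before bromo before nitrato.

(acetylacetonato)diazidobromonitratoniobium(V)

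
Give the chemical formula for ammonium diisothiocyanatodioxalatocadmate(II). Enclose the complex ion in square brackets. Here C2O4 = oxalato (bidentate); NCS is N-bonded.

(NH4)4[Cd(C2O4)2(NCS)2]

Ligands: 2 oxalato (C2O4, -2), 2 isothiocyanato (NCS, -1). Ligand charge sum = -6.
With Cd in oxidation state +2, the complex ion is [Cd...]^4−.
Charge balance with ammonium (+1) requires 1 complex ion per 4 ammonium.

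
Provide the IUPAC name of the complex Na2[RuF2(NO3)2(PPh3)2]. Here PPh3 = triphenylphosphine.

The 2 sodium counter-ions carry a total charge of +2, so each complex ion is 2−.
Ligand charges: 2×nitrato (-1 each), 2×triphenylphosphine (neutral), 2×fluoro (-1 each); total -4. So Ru + (-4) = 2−, giving Ru = +2.
Ligands are named alphabetically: fluoro before nitrato before triphenylphosphine.
The complex ion is anionic, so ruthenium takes the -ate form ruthenate(II).

sodium difluorodinitratobis(triphenylphosphine)ruthenate(II)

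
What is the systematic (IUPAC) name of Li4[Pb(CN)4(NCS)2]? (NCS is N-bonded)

The 4 lithium counter-ions carry a total charge of +4, so each complex ion is 4−.
Ligand charges: 2×isothiocyanato (-1 each), 4×cyano (-1 each); total -6. So Pb + (-6) = 4−, giving Pb = +2.
Ligands are named alphabetically: cyano before isothiocyanato.
The complex ion is anionic, so lead takes the -ate form plumbate(II).

lithium tetracyanodiisothiocyanatoplumbate(II)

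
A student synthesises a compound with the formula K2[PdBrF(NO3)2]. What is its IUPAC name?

The 2 potassium counter-ions carry a total charge of +2, so each complex ion is 2−.
Ligand charges: 1×fluoro (-1 each), 2×nitrato (-1 each), 1×bromo (-1 each); total -4. So Pd + (-4) = 2−, giving Pd = +2.
Ligands are named alphabetically: bromo before fluoro before nitrato.
The complex ion is anionic, so palladium takes the -ate form palladate(II).

potassium bromofluorodinitratopalladate(II)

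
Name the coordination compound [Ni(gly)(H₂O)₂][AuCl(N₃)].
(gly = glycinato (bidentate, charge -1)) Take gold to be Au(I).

diaqua(glycinato)nickel(II) azidochloroaurate(I)

Both ions are complex: the cation is named first with the plain metal name, the anion second with the -ate form; each ion's ligands are alphabetised independently.
Au is given as +1; the anion's ligand charges sum to -2, so the complex anion is 1−.
A 1:1 salt means the cation carries the equal and opposite charge, 1+.
Cation: ligand charges sum to -1; for the ion to be 1+, Ni = +2.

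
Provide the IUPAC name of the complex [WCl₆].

There is no counter-ion, so the complex is neutral overall.
Ligand charges: 6×chloro (-1 each); total -6. So W + (-6) = 0, giving W = +6.

hexachlorotungsten(VI)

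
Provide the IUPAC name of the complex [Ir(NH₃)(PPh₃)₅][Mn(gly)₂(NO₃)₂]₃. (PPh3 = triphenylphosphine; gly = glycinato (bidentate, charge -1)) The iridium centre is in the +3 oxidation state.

Both ions are complex: the cation is named first with the plain metal name, the anion second with the -ate form; each ion's ligands are alphabetised independently.
Ir is given as +3; the cation's ligand charges sum to 0, so the complex cation is 3+.
With 3 anions per cation, each anion must be 3/3 = 1−.
Anion: ligand charges sum to -4; for the ion to be 1−, Mn = +3.

amminepentakis(triphenylphosphine)iridium(III) bis(glycinato)dinitratomanganate(III)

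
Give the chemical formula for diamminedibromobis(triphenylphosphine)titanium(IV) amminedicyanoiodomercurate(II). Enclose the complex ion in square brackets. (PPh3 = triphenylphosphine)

[TiBr2(NH3)2(PPh3)2][Hg(CN)2I(NH3)]2

Cation [Ti…]: ligand charges -2, Ti(IV) ⇒ ion charge 2+.
Anion [Hg…]: ligand charges -3, Hg(II) ⇒ ion charge 1−.
One 2+ cation requires 2 of the 1− anion.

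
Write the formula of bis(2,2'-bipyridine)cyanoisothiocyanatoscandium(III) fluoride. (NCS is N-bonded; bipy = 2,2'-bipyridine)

[Sc(bipy)2(CN)(NCS)]F

Ligands: 1 isothiocyanato (NCS, -1), 1 cyano (CN, -1), 2 2,2'-bipyridine (bipy, neutral). Ligand charge sum = -2.
With Sc in oxidation state +3, the complex ion is [Sc...]^1+.
Charge balance with fluoride (-1) requires 1 complex ion per 1 fluoride.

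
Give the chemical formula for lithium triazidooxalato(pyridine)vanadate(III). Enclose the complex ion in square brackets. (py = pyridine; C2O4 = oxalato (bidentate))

Li2[V(C2O4)(N3)3(py)]

Ligands: 1 pyridine (py, neutral), 3 azido (N3, -1), 1 oxalato (C2O4, -2). Ligand charge sum = -5.
With V in oxidation state +3, the complex ion is [V...]^2−.
Charge balance with lithium (+1) requires 1 complex ion per 2 lithium.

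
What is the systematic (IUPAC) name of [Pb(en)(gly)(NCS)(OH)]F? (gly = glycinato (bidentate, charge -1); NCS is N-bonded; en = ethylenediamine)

(ethylenediamine)(glycinato)hydroxoisothiocyanatolead(IV) fluoride

The 1 fluoride counter-ion carries a total charge of -1, so each complex ion is 1+.
Ligand charges: 1×glycinato (-1 each), 1×isothiocyanato (-1 each), 1×hydroxo (-1 each), 1×ethylenediamine (neutral); total -3. So Pb + (-3) = 1+, giving Pb = +4.
Ligands are named alphabetically: ethylenediamine before glycinato before hydroxo before isothiocyanato.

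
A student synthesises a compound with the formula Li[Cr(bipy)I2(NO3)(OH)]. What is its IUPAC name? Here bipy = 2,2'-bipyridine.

The 1 lithium counter-ion carries a total charge of +1, so each complex ion is 1−.
Ligand charges: 1×hydroxo (-1 each), 1×nitrato (-1 each), 2×iodo (-1 each), 1×2,2'-bipyridine (neutral); total -4. So Cr + (-4) = 1−, giving Cr = +3.
Ligands are named alphabetically: bipyridine before hydroxo before iodo before nitrato.
The complex ion is anionic, so chromium takes the -ate form chromate(III).

lithium (2,2'-bipyridine)hydroxodiiodonitratochromate(III)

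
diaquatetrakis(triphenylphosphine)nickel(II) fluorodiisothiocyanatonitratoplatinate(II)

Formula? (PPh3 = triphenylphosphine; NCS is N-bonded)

Cation [Ni…]: ligand charges 0, Ni(II) ⇒ ion charge 2+.
Anion [Pt…]: ligand charges -4, Pt(II) ⇒ ion charge 2−.
One 2+ cation balances one 2− anion.

[Ni(H2O)2(PPh3)4][PtF(NCS)2(NO3)]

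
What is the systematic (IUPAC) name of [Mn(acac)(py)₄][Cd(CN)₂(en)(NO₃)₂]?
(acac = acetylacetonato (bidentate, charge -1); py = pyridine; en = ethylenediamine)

(acetylacetonato)tetrakis(pyridine)manganese(III) dicyano(ethylenediamine)dinitratocadmate(II)

Cadmium is always +2 in its complexes; the anion's ligand charges sum to -4, so the complex anion is 2−.
A 1:1 salt means the cation carries the equal and opposite charge, 2+.
Cation: ligand charges sum to -1; for the ion to be 2+, Mn = +3.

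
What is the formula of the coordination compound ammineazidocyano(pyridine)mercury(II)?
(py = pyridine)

Ligands: 1 cyano (CN, -1), 1 pyridine (py, neutral), 1 azido (N3, -1), 1 ammine (NH3, neutral). Ligand charge sum = -2.
With Hg in oxidation state +2, the complex ion is [Hg...].

[Hg(CN)(N3)(NH3)(py)]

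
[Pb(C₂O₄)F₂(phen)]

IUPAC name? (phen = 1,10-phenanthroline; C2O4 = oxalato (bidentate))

There is no counter-ion, so the complex is neutral overall.
Ligand charges: 1×1,10-phenanthroline (neutral), 1×oxalato (-2 each), 2×fluoro (-1 each); total -4. So Pb + (-4) = 0, giving Pb = +4.
Ligands are named alphabetically: fluoro before oxalato before phenanthroline.

difluorooxalato(1,10-phenanthroline)lead(IV)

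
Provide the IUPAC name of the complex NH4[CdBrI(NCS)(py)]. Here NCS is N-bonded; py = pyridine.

The 1 ammonium counter-ion carries a total charge of +1, so each complex ion is 1−.
Ligand charges: 1×isothiocyanato (-1 each), 1×bromo (-1 each), 1×pyridine (neutral), 1×iodo (-1 each); total -3. So Cd + (-3) = 1−, giving Cd = +2.
Ligands are named alphabetically: bromo before iodo before isothiocyanato before pyridine.
The complex ion is anionic, so cadmium takes the -ate form cadmate(II).

ammonium bromoiodoisothiocyanato(pyridine)cadmate(II)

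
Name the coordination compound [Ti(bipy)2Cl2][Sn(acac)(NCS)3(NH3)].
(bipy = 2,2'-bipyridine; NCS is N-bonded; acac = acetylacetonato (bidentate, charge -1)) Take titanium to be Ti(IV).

Both ions are complex: the cation is named first with the plain metal name, the anion second with the -ate form; each ion's ligands are alphabetised independently.
Ti is given as +4; the cation's ligand charges sum to -2, so the complex cation is 2+.
A 1:1 salt means the anion carries the equal and opposite charge, 2−.
Anion: ligand charges sum to -4; for the ion to be 2−, Sn = +2.

bis(2,2'-bipyridine)dichlorotitanium(IV) (acetylacetonato)amminetriisothiocyanatostannate(II)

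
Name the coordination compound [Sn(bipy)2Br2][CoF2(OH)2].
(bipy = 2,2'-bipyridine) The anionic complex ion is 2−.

bis(2,2'-bipyridine)dibromotin(IV) difluorodihydroxocobaltate(II)

Both ions are complex: the cation is named first with the plain metal name, the anion second with the -ate form; each ion's ligands are alphabetised independently.
The complex anion is given as 2−; its ligand charges sum to -4, so Co = +2.
A 1:1 salt means the cation carries the equal and opposite charge, 2+.
Cation: ligand charges sum to -2; for the ion to be 2+, Sn = +4.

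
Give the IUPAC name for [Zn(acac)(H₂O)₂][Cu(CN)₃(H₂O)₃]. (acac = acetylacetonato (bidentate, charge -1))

(acetylacetonato)diaquazinc(II) triaquatricyanocuprate(II)

Both ions are complex: the cation is named first with the plain metal name, the anion second with the -ate form; each ion's ligands are alphabetised independently.
Zinc is always +2 in its complexes; the cation's ligand charges sum to -1, so the complex cation is 1+.
A 1:1 salt means the anion carries the equal and opposite charge, 1−.
Anion: ligand charges sum to -3; for the ion to be 1−, Cu = +2.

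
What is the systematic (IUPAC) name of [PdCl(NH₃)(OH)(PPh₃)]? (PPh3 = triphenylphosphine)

There is no counter-ion, so the complex is neutral overall.
Ligand charges: 1×hydroxo (-1 each), 1×chloro (-1 each), 1×triphenylphosphine (neutral), 1×ammine (neutral); total -2. So Pd + (-2) = 0, giving Pd = +2.
Ligands are named alphabetically: ammine before chloro before hydroxo before triphenylphosphine.

amminechlorohydroxo(triphenylphosphine)palladium(II)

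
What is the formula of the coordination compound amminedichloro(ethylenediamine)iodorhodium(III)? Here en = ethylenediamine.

Ligands: 2 chloro (Cl, -1), 1 iodo (I, -1), 1 ethylenediamine (en, neutral), 1 ammine (NH3, neutral). Ligand charge sum = -3.
With Rh in oxidation state +3, the complex ion is [Rh...].

[RhCl2(en)I(NH3)]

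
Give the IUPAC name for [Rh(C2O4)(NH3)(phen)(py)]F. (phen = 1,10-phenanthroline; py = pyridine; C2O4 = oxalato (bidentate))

ammineoxalato(1,10-phenanthroline)(pyridine)rhodium(III) fluoride

The 1 fluoride counter-ion carries a total charge of -1, so each complex ion is 1+.
Ligand charges: 1×1,10-phenanthroline (neutral), 1×ammine (neutral), 1×pyridine (neutral), 1×oxalato (-2 each); total -2. So Rh + (-2) = 1+, giving Rh = +3.
Ligands are named alphabetically: ammine before oxalato before phenanthroline before pyridine.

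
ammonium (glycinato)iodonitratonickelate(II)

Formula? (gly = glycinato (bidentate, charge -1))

NH4[Ni(gly)I(NO3)]

Ligands: 1 glycinato (gly, -1), 1 nitrato (NO3, -1), 1 iodo (I, -1). Ligand charge sum = -3.
Charge balance with ammonium (+1) requires 1 complex ion per 1 ammonium.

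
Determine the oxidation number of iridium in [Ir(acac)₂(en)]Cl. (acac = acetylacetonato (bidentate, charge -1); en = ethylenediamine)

1 chloride outside the brackets (-1 each) → the complex ion is 1+.
Ligand charges: 2×acac = -2; 1×en neutral; sum -2.
Ir + (-2) = 1+ ⇒ Ir is +3.

+3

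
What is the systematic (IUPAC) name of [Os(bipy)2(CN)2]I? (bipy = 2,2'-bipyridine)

bis(2,2'-bipyridine)dicyanoosmium(III) iodide

The 1 iodide counter-ion carries a total charge of -1, so each complex ion is 1+.
Ligand charges: 2×cyano (-1 each), 2×2,2'-bipyridine (neutral); total -2. So Os + (-2) = 1+, giving Os = +3.
Ligands are named alphabetically: bipyridine before cyano.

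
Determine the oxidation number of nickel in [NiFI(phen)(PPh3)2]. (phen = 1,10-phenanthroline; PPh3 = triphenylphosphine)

No counter-ion: the bracketed complex is neutral.
Ligand charges: 1×F = -1; 1×phen neutral; 1×I = -1; 2×PPh3 neutral; sum -2.
Ni + (-2) = 0 ⇒ Ni is +2.

+2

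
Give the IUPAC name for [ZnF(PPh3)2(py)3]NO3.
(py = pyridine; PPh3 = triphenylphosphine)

fluorotris(pyridine)bis(triphenylphosphine)zinc(II) nitrate

The 1 nitrate counter-ion carries a total charge of -1, so each complex ion is 1+.
Ligand charges: 1×fluoro (-1 each), 3×pyridine (neutral), 2×triphenylphosphine (neutral); total -1. So Zn + (-1) = 1+, giving Zn = +2.
Ligands are named alphabetically: fluoro before pyridine before triphenylphosphine.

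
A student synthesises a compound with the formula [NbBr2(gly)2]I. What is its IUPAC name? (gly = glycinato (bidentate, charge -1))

The 1 iodide counter-ion carries a total charge of -1, so each complex ion is 1+.
Ligand charges: 2×glycinato (-1 each), 2×bromo (-1 each); total -4. So Nb + (-4) = 1+, giving Nb = +5.
Ligands are named alphabetically: bromo before glycinato.

dibromobis(glycinato)niobium(V) iodide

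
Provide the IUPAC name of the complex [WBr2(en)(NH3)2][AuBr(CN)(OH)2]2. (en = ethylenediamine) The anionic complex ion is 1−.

diamminedibromo(ethylenediamine)tungsten(IV) bromocyanodihydroxoaurate(III)

Both ions are complex: the cation is named first with the plain metal name, the anion second with the -ate form; each ion's ligands are alphabetised independently.
The complex anion is given as 1−; its ligand charges sum to -4, so Au = +3.
With 2 anions per cation, the cation must be 2×1 = 2+.
Cation: ligand charges sum to -2; for the ion to be 2+, W = +4.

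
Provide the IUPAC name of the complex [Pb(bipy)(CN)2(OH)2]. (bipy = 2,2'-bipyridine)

(2,2'-bipyridine)dicyanodihydroxolead(IV)

There is no counter-ion, so the complex is neutral overall.
Ligand charges: 1×2,2'-bipyridine (neutral), 2×cyano (-1 each), 2×hydroxo (-1 each); total -4. So Pb + (-4) = 0, giving Pb = +4.
Ligands are named alphabetically: bipyridine before cyano before hydroxo.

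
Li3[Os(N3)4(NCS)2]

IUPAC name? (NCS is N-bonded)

The 3 lithium counter-ions carry a total charge of +3, so each complex ion is 3−.
Ligand charges: 4×azido (-1 each), 2×isothiocyanato (-1 each); total -6. So Os + (-6) = 3−, giving Os = +3.
The complex ion is anionic, so osmium takes the -ate form osmate(III).

lithium tetraazidodiisothiocyanatoosmate(III)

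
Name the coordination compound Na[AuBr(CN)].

The 1 sodium counter-ion carries a total charge of +1, so each complex ion is 1−.
Ligand charges: 1×cyano (-1 each), 1×bromo (-1 each); total -2. So Au + (-2) = 1−, giving Au = +1.
The complex ion is anionic, so gold takes the -ate form aurate(I).

sodium bromocyanoaurate(I)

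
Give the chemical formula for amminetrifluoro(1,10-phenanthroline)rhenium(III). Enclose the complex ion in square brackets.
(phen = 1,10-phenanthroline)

Ligands: 1 1,10-phenanthroline (phen, neutral), 3 fluoro (F, -1), 1 ammine (NH3, neutral). Ligand charge sum = -3.
With Re in oxidation state +3, the complex ion is [Re...].

[ReF3(NH3)(phen)]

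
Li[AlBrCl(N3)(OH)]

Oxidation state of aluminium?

1 lithium outside the brackets (+1 each) → the complex ion is 1−.
Ligand charges: 1×Cl = -1; 1×N3 = -1; 1×OH = -1; 1×Br = -1; sum -4.
Al + (-4) = 1− ⇒ Al is +3.

+3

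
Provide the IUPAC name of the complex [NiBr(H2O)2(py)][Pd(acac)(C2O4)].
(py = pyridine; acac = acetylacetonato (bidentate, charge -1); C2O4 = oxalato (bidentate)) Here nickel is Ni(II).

Ni is given as +2; the cation's ligand charges sum to -1, so the complex cation is 1+.
A 1:1 salt means the anion carries the equal and opposite charge, 1−.
Anion: ligand charges sum to -3; for the ion to be 1−, Pd = +2.

diaquabromo(pyridine)nickel(II) (acetylacetonato)oxalatopalladate(II)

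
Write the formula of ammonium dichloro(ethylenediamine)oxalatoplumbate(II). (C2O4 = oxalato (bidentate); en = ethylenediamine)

(NH4)2[Pb(C2O4)Cl2(en)]

Ligands: 1 oxalato (C2O4, -2), 1 ethylenediamine (en, neutral), 2 chloro (Cl, -1). Ligand charge sum = -4.
With Pb in oxidation state +2, the complex ion is [Pb...]^2−.
Charge balance with ammonium (+1) requires 1 complex ion per 2 ammonium.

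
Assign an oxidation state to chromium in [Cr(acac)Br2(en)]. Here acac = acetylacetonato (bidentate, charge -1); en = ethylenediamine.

+3

No counter-ion: the bracketed complex is neutral.
Ligand charges: 1×acac = -1; 2×Br = -2; 1×en neutral; sum -3.
Cr + (-3) = 0 ⇒ Cr is +3.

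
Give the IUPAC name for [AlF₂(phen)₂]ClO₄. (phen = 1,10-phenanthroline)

difluorobis(1,10-phenanthroline)aluminium(III) perchlorate

The 1 perchlorate counter-ion carries a total charge of -1, so each complex ion is 1+.
Ligand charges: 2×fluoro (-1 each), 2×1,10-phenanthroline (neutral); total -2. So Al + (-2) = 1+, giving Al = +3.
Ligands are named alphabetically: fluoro before phenanthroline.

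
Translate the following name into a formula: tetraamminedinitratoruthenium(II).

[Ru(NH3)4(NO3)2]

Ligands: 2 nitrato (NO3, -1), 4 ammine (NH3, neutral). Ligand charge sum = -2.
With Ru in oxidation state +2, the complex ion is [Ru...].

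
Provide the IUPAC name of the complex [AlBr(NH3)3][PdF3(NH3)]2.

triamminebromoaluminium(III) amminetrifluoropalladate(II)

Aluminium is always +3 in its complexes; the cation's ligand charges sum to -1, so the complex cation is 2+.
With 2 anions per cation, each anion must be 2/2 = 1−.
Anion: ligand charges sum to -3; for the ion to be 1−, Pd = +2.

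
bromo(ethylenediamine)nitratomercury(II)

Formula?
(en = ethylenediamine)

[HgBr(en)(NO3)]

Ligands: 1 bromo (Br, -1), 1 ethylenediamine (en, neutral), 1 nitrato (NO3, -1). Ligand charge sum = -2.
With Hg in oxidation state +2, the complex ion is [Hg...].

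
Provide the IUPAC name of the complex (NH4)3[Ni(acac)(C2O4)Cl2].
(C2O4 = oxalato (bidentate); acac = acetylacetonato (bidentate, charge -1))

ammonium (acetylacetonato)dichlorooxalatonickelate(II)

The 3 ammonium counter-ions carry a total charge of +3, so each complex ion is 3−.
Ligand charges: 2×chloro (-1 each), 1×oxalato (-2 each), 1×acetylacetonato (-1 each); total -5. So Ni + (-5) = 3−, giving Ni = +2.
The complex ion is anionic, so nickel takes the -ate form nickelate(II).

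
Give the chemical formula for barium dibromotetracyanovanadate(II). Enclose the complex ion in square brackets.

Ba2[VBr2(CN)4]

Ligands: 4 cyano (CN, -1), 2 bromo (Br, -1). Ligand charge sum = -6.
With V in oxidation state +2, the complex ion is [V...]^4−.
Charge balance with barium (+2) requires 1 complex ion per 2 barium.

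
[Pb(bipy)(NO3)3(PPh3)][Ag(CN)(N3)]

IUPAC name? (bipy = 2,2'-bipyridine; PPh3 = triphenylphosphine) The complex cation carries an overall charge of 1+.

(2,2'-bipyridine)trinitrato(triphenylphosphine)lead(IV) azidocyanoargentate(I)

Both ions are complex: the cation is named first with the plain metal name, the anion second with the -ate form; each ion's ligands are alphabetised independently.
The complex cation is given as 1+; its ligand charges sum to -3, so Pb = +4.
A 1:1 salt means the anion carries the equal and opposite charge, 1−.
Anion: ligand charges sum to -2; for the ion to be 1−, Ag = +1.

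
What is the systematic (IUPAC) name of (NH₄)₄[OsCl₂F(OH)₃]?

ammonium dichlorofluorotrihydroxoosmate(II)

The 4 ammonium counter-ions carry a total charge of +4, so each complex ion is 4−.
Ligand charges: 3×hydroxo (-1 each), 1×fluoro (-1 each), 2×chloro (-1 each); total -6. So Os + (-6) = 4−, giving Os = +2.
The complex ion is anionic, so osmium takes the -ate form osmate(II).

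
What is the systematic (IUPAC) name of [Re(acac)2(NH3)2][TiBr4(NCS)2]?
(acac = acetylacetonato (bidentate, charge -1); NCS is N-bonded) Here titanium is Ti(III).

Both ions are complex: the cation is named first with the plain metal name, the anion second with the -ate form; each ion's ligands are alphabetised independently.
Ti is given as +3; the anion's ligand charges sum to -6, so the complex anion is 3−.
A 1:1 salt means the cation carries the equal and opposite charge, 3+.
Cation: ligand charges sum to -2; for the ion to be 3+, Re = +5.

bis(acetylacetonato)diamminerhenium(V) tetrabromodiisothiocyanatotitanate(III)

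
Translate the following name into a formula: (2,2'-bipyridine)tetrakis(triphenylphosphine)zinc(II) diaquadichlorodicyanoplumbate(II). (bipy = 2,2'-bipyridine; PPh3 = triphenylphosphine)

[Zn(bipy)(PPh3)4][PbCl2(CN)2(H2O)2]

Cation [Zn…]: ligand charges 0, Zn(II) ⇒ ion charge 2+.
Anion [Pb…]: ligand charges -4, Pb(II) ⇒ ion charge 2−.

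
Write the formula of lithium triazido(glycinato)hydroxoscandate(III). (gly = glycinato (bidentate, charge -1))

Li2[Sc(gly)(N3)3(OH)]

Ligands: 1 glycinato (gly, -1), 3 azido (N3, -1), 1 hydroxo (OH, -1). Ligand charge sum = -5.
Charge balance with lithium (+1) requires 1 complex ion per 2 lithium.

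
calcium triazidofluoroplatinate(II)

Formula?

Ca[PtF(N3)3]

Ligands: 3 azido (N3, -1), 1 fluoro (F, -1). Ligand charge sum = -4.
Charge balance with calcium (+2) requires 1 complex ion per 1 calcium.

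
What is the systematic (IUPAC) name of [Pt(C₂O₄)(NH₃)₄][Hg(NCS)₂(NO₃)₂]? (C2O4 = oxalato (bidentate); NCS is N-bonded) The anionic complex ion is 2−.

tetraammineoxalatoplatinum(IV) diisothiocyanatodinitratomercurate(II)

Both ions are complex: the cation is named first with the plain metal name, the anion second with the -ate form; each ion's ligands are alphabetised independently.
The complex anion is given as 2−; its ligand charges sum to -4, so Hg = +2.
A 1:1 salt means the cation carries the equal and opposite charge, 2+.
Cation: ligand charges sum to -2; for the ion to be 2+, Pt = +4.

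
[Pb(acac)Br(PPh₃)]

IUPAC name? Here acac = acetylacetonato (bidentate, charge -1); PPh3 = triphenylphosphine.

(acetylacetonato)bromo(triphenylphosphine)lead(II)

There is no counter-ion, so the complex is neutral overall.
Ligand charges: 1×acetylacetonato (-1 each), 1×bromo (-1 each), 1×triphenylphosphine (neutral); total -2. So Pb + (-2) = 0, giving Pb = +2.
Ligands are named alphabetically: acetylacetonato before bromo before triphenylphosphine.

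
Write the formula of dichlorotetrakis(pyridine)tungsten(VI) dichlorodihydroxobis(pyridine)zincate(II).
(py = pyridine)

Cation [W…]: ligand charges -2, W(VI) ⇒ ion charge 4+.
Anion [Zn…]: ligand charges -4, Zn(II) ⇒ ion charge 2−.
One 4+ cation requires 2 of the 2− anion.

[WCl2(py)4][ZnCl2(OH)2(py)2]2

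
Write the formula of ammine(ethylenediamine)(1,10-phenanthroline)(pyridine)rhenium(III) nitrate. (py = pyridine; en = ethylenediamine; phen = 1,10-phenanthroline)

[Re(en)(NH3)(phen)(py)](NO3)3

Ligands: 1 ammine (NH3, neutral), 1 pyridine (py, neutral), 1 ethylenediamine (en, neutral), 1 1,10-phenanthroline (phen, neutral). Ligand charge sum = 0.
With Re in oxidation state +3, the complex ion is [Re...]^3+.
Charge balance with nitrate (-1) requires 1 complex ion per 3 nitrate.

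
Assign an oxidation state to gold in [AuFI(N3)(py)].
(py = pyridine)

No counter-ion: the bracketed complex is neutral.
Ligand charges: 1×py neutral; 1×N3 = -1; 1×I = -1; 1×F = -1; sum -3.
Au + (-3) = 0 ⇒ Au is +3.

+3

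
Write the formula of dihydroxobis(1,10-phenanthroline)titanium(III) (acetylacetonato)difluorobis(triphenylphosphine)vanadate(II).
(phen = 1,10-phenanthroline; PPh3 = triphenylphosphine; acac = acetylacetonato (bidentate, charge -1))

[Ti(OH)2(phen)2][V(acac)F2(PPh3)2]

Cation [Ti…]: ligand charges -2, Ti(III) ⇒ ion charge 1+.
Anion [V…]: ligand charges -3, V(II) ⇒ ion charge 1−.
One 1+ cation balances one 1− anion.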